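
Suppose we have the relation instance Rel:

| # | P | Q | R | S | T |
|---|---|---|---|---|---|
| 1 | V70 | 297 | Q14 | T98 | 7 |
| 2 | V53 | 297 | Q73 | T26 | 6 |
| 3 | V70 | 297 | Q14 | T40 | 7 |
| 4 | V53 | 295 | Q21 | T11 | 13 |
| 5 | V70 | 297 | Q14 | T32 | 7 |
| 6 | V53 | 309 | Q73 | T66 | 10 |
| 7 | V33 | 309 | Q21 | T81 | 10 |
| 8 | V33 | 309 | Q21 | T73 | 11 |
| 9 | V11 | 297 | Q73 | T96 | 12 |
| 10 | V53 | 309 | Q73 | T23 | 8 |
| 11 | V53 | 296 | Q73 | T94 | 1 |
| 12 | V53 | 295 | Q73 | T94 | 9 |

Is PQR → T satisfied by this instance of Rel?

(P=V70, Q=297, R=Q14): rows 1, 3, 5 → T = 7, 7, 7 ✓
(P=V53, Q=297, R=Q73): row 2 → T = 6 ✓
(P=V53, Q=295, R=Q21): row 4 → T = 13 ✓
(P=V53, Q=309, R=Q73): rows 6, 10 → T takes values {10, 8} — violation
(P=V33, Q=309, R=Q21): rows 7, 8 → T takes values {10, 11} — violation
(P=V11, Q=297, R=Q73): row 9 → T = 12 ✓
(P=V53, Q=296, R=Q73): row 11 → T = 1 ✓
(P=V53, Q=295, R=Q73): row 12 → T = 9 ✓
Two rows agree on PQR but differ on T, so PQR → T does not hold.

No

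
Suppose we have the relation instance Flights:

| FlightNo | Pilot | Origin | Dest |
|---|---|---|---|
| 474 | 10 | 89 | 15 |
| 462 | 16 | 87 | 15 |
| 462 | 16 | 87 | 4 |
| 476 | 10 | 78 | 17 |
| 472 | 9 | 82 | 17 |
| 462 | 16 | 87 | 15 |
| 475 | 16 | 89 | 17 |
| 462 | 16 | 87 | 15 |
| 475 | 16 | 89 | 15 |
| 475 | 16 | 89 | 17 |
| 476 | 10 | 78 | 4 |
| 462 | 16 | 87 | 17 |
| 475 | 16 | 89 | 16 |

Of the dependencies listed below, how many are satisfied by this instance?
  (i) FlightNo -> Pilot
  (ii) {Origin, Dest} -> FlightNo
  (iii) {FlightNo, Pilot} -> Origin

2

(i) FlightNo -> Pilot: every LHS value maps to a single RHS value — holds.
(ii) {Origin, Dest} -> FlightNo: (Origin=89, Dest=15): 2 rows → FlightNo takes values {474, 475} — violation — fails.
(iii) {FlightNo, Pilot} -> Origin: every LHS value maps to a single RHS value — holds.
2 of the 3 dependencies hold.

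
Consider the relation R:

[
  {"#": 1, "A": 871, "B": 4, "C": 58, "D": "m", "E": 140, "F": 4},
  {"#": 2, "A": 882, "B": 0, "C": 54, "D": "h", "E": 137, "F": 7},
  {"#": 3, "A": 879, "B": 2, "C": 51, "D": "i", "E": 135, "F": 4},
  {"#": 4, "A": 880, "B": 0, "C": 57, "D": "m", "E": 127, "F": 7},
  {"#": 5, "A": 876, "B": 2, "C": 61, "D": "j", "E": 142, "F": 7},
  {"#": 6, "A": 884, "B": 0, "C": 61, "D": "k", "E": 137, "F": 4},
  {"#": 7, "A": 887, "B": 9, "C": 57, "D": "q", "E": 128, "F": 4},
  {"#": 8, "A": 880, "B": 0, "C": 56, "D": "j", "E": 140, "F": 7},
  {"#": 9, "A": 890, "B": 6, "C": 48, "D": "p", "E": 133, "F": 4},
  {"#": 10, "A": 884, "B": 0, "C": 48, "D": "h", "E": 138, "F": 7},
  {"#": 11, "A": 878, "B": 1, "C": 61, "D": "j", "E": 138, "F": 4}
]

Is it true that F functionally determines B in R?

No

F=4: rows 1, 3, 6, 7, 9, 11 → B takes values {4, 2, 0, 9, 6, 1} — violation
F=7: rows 2, 4, 5, 8, 10 → B takes values {0, 2} — violation
Two rows agree on F but differ on B, so F -> B does not hold.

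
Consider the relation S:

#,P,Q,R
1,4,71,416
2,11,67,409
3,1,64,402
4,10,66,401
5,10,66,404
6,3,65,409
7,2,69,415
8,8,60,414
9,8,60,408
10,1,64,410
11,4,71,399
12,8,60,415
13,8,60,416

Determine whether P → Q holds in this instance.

P=4: rows 1, 11 → Q = 71, 71 ✓
P=11: row 2 → Q = 67 ✓
P=1: rows 3, 10 → Q = 64, 64 ✓
P=10: rows 4, 5 → Q = 66, 66 ✓
P=3: row 6 → Q = 65 ✓
P=2: row 7 → Q = 69 ✓
P=8: rows 8, 9, 12, 13 → Q = 60, 60, 60, 60 ✓
Every P value is associated with a single Q value, so P → Q holds.

Yes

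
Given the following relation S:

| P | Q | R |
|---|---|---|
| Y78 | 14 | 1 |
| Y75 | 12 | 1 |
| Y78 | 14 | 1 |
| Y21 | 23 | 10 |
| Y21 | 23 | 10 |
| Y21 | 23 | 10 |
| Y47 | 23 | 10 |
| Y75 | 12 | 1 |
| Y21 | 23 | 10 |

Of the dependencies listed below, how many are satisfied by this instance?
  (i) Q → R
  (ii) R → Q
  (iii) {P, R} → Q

2

(i) Q → R: every LHS value maps to a single RHS value — holds.
(ii) R → Q: R=1: 4 rows → Q takes values {14, 12} — violation — fails.
(iii) {P, R} → Q: every LHS value maps to a single RHS value — holds.
2 of the 3 dependencies hold.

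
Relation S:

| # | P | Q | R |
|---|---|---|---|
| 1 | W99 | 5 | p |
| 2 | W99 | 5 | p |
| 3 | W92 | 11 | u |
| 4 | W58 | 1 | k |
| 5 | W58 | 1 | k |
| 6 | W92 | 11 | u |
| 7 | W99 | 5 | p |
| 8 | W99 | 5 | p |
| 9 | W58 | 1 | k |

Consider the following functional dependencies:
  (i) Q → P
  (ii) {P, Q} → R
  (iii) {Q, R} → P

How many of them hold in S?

(i) Q → P: every LHS value maps to a single RHS value — holds.
(ii) {P, Q} → R: every LHS value maps to a single RHS value — holds.
(iii) {Q, R} → P: every LHS value maps to a single RHS value — holds.
3 of the 3 dependencies hold.

3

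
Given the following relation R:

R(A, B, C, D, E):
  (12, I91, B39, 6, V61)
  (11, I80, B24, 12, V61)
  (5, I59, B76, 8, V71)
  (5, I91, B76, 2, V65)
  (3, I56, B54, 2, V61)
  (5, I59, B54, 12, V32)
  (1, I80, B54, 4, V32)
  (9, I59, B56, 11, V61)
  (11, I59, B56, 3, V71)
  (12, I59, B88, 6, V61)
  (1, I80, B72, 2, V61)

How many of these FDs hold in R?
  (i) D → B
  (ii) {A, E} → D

(i) D → B: D=6: 2 rows → B takes values {I91, I59} — violation; D=12: 2 rows → B takes values {I80, I59} — violation; D=2: 3 rows → B takes values {I91, I56, I80} — violation — fails.
(ii) {A, E} → D: every LHS value maps to a single RHS value — holds.
1 of the 2 dependencies holds.

1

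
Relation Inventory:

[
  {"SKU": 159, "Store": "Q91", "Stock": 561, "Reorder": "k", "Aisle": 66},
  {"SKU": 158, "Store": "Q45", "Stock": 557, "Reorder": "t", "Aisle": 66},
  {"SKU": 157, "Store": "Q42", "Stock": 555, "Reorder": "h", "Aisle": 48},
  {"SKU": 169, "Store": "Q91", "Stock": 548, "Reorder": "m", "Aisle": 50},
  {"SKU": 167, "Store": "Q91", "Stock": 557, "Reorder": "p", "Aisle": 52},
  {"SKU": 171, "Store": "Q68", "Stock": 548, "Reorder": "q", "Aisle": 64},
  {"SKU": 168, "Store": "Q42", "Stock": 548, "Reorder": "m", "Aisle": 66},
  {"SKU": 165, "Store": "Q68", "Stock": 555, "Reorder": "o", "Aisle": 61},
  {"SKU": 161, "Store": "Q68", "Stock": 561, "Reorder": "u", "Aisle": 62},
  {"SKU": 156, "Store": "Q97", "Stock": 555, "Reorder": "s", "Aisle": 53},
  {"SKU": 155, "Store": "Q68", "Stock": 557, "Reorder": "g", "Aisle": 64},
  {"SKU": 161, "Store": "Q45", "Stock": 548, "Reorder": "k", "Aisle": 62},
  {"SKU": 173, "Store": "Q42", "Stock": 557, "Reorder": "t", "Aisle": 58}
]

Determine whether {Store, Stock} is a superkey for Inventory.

Yes

All 13 rows have distinct {Store, Stock} values, so {Store, Stock} → (all attributes) holds and {Store, Stock} is a superkey.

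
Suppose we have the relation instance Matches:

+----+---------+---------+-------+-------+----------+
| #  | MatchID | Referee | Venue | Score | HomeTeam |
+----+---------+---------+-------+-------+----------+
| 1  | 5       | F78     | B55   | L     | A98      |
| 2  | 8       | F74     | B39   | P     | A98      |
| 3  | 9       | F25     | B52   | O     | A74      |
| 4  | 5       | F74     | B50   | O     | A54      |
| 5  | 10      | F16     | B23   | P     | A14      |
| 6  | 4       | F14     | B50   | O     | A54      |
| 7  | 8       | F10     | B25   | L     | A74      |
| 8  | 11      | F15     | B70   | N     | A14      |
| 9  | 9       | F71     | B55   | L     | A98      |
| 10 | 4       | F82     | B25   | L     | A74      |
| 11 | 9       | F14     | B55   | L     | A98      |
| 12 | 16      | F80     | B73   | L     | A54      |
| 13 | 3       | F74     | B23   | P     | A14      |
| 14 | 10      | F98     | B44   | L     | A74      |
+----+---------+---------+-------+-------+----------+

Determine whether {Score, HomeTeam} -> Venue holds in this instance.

No

(Score=L, HomeTeam=A98): rows 1, 9, 11 → Venue = B55, B55, B55 ✓
(Score=P, HomeTeam=A98): row 2 → Venue = B39 ✓
(Score=O, HomeTeam=A74): row 3 → Venue = B52 ✓
(Score=O, HomeTeam=A54): rows 4, 6 → Venue = B50, B50 ✓
(Score=P, HomeTeam=A14): rows 5, 13 → Venue = B23, B23 ✓
(Score=L, HomeTeam=A74): rows 7, 10, 14 → Venue takes values {B25, B44} — violation
(Score=N, HomeTeam=A14): row 8 → Venue = B70 ✓
(Score=L, HomeTeam=A54): row 12 → Venue = B73 ✓
Two rows agree on {Score, HomeTeam} but differ on Venue, so {Score, HomeTeam} -> Venue does not hold.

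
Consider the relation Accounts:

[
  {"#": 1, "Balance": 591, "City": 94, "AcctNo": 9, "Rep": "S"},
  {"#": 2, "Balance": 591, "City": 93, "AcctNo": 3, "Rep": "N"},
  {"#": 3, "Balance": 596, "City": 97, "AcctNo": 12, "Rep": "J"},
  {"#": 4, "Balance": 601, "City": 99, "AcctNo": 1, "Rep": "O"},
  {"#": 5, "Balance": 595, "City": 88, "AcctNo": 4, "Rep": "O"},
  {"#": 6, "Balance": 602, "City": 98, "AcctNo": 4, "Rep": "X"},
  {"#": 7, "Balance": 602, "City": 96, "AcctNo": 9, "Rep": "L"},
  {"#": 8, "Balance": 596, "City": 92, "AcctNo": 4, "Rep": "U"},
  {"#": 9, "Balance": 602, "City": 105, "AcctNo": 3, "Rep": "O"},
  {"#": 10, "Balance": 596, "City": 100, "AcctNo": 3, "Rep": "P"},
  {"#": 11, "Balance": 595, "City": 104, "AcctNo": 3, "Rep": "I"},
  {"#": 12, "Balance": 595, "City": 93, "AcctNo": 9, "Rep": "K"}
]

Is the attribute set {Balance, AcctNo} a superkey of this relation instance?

Yes

All 12 rows have distinct {Balance, AcctNo} values, so {Balance, AcctNo} → (all attributes) holds and {Balance, AcctNo} is a superkey.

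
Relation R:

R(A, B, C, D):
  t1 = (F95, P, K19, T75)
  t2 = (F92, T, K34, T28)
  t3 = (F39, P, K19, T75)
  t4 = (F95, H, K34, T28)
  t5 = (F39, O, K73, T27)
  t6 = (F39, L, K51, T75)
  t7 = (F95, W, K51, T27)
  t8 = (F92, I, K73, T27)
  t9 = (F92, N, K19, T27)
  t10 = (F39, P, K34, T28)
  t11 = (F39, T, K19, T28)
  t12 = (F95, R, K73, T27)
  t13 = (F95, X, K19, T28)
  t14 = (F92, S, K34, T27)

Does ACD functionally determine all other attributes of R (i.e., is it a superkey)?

Yes

All 14 rows have distinct ACD values, so ACD → (all attributes) holds and ACD is a superkey.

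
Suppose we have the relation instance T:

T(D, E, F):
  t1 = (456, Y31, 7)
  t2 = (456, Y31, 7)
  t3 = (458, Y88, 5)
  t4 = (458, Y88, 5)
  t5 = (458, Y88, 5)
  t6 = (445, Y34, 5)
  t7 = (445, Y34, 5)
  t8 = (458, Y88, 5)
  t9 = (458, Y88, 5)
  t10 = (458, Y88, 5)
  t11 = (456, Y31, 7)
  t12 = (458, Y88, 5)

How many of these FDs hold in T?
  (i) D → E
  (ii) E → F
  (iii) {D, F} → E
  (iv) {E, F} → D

(i) D → E: every LHS value maps to a single RHS value — holds.
(ii) E → F: every LHS value maps to a single RHS value — holds.
(iii) {D, F} → E: every LHS value maps to a single RHS value — holds.
(iv) {E, F} → D: every LHS value maps to a single RHS value — holds.
4 of the 4 dependencies hold.

4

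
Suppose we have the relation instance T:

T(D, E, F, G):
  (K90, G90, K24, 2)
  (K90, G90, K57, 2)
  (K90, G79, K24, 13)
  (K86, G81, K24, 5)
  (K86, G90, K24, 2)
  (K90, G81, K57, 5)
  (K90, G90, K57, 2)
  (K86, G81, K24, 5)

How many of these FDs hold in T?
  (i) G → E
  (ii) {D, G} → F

1

(i) G → E: every LHS value maps to a single RHS value — holds.
(ii) {D, G} → F: (D=K90, G=2): 3 rows → F takes values {K24, K57} — violation — fails.
1 of the 2 dependencies holds.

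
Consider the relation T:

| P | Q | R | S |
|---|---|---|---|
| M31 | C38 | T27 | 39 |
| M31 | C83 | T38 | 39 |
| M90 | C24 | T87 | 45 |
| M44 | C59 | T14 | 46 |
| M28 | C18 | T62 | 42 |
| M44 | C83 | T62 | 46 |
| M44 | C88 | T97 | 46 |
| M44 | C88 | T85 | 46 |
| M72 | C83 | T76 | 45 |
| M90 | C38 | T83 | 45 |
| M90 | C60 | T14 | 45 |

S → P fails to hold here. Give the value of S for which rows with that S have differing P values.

S=39: 2 rows → P = M31, M31 ✓
S=45: 4 rows → P takes values {M90, M72} — violation
S=46: 4 rows → P = M44, M44, M44, M44 ✓
S=42: 1 row → P = M28 ✓
The only S value with inconsistent P is S=45.

45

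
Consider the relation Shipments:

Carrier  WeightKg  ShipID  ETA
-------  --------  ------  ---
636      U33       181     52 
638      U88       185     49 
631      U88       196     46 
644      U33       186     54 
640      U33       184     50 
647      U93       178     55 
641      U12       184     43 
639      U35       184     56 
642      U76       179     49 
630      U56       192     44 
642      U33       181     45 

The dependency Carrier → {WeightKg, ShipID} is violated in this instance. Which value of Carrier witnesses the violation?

Carrier=636: 1 row → {WeightKg,ShipID} = (U33, 181) ✓
Carrier=638: 1 row → {WeightKg,ShipID} = (U88, 185) ✓
Carrier=631: 1 row → {WeightKg,ShipID} = (U88, 196) ✓
Carrier=644: 1 row → {WeightKg,ShipID} = (U33, 186) ✓
Carrier=640: 1 row → {WeightKg,ShipID} = (U33, 184) ✓
Carrier=647: 1 row → {WeightKg,ShipID} = (U93, 178) ✓
Carrier=641: 1 row → {WeightKg,ShipID} = (U12, 184) ✓
Carrier=639: 1 row → {WeightKg,ShipID} = (U35, 184) ✓
Carrier=642: 2 rows → {WeightKg,ShipID} takes values {(U76, 179), (U33, 181)} — violation
Carrier=630: 1 row → {WeightKg,ShipID} = (U56, 192) ✓
The only Carrier value with inconsistent RHS is Carrier=642.

642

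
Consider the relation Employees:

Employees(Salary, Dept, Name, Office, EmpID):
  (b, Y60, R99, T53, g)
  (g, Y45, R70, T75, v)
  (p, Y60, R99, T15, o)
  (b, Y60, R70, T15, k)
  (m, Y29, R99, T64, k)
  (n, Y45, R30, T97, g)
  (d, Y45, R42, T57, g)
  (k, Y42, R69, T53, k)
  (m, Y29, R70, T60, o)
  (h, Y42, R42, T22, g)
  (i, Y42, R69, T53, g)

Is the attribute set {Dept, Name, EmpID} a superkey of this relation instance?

All 11 rows have distinct {Dept, Name, EmpID} values, so {Dept, Name, EmpID} → (all attributes) holds and {Dept, Name, EmpID} is a superkey.

Yes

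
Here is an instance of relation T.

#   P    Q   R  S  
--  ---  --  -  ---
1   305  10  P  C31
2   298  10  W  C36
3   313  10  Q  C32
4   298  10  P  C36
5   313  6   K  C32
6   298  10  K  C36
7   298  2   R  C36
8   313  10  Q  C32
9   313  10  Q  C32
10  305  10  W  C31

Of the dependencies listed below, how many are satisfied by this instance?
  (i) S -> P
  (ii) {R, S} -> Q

(i) S -> P: every LHS value maps to a single RHS value — holds.
(ii) {R, S} -> Q: every LHS value maps to a single RHS value — holds.
2 of the 2 dependencies hold.

2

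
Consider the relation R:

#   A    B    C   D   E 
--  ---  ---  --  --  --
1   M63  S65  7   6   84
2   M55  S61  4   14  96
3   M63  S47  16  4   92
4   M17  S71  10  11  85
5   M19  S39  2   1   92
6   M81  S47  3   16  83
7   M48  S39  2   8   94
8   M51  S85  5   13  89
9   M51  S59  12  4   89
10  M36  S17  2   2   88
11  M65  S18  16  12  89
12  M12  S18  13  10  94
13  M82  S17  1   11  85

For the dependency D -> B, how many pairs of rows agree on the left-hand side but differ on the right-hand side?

2

D=4: violating pairs (3,9) — 1 pair.
D=11: violating pairs (4,13) — 1 pair.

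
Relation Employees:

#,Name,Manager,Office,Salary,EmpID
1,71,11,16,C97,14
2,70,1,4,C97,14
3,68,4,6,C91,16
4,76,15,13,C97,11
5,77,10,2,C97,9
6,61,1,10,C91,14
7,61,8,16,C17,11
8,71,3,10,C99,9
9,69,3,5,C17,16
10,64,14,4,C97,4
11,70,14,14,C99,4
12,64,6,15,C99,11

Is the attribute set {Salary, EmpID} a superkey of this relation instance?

No

Rows 1 and 2 have the same {Salary, EmpID} value (Salary=C97, EmpID=14) but are distinct tuples, so {Salary, EmpID} does not determine every attribute — not a superkey.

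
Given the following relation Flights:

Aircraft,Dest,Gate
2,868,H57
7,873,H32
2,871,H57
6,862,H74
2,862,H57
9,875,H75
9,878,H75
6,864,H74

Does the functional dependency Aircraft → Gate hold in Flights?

Aircraft=2: 3 rows → Gate = H57, H57, H57 ✓
Aircraft=7: 1 row → Gate = H32 ✓
Aircraft=6: 2 rows → Gate = H74, H74 ✓
Aircraft=9: 2 rows → Gate = H75, H75 ✓
Every Aircraft value is associated with a single Gate value, so Aircraft → Gate holds.

Yes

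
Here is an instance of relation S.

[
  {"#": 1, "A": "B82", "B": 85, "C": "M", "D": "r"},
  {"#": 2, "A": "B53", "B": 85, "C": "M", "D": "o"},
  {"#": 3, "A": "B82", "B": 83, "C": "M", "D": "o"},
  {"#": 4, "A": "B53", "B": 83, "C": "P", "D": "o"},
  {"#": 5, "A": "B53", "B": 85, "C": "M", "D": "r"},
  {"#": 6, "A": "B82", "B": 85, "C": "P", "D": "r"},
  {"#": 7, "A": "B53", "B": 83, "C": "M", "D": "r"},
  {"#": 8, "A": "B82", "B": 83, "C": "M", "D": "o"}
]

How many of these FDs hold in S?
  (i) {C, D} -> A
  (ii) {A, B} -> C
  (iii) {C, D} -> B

(i) {C, D} -> A: (C=M, D=r): rows 1, 5, 7 → A takes values {B82, B53} — violation; (C=M, D=o): rows 2, 3, 8 → A takes values {B53, B82} — violation — fails.
(ii) {A, B} -> C: (A=B82, B=85): rows 1, 6 → C takes values {M, P} — violation; (A=B53, B=83): rows 4, 7 → C takes values {P, M} — violation — fails.
(iii) {C, D} -> B: (C=M, D=r): rows 1, 5, 7 → B takes values {85, 83} — violation; (C=M, D=o): rows 2, 3, 8 → B takes values {85, 83} — violation — fails.
None of the 3 dependencies hold.

0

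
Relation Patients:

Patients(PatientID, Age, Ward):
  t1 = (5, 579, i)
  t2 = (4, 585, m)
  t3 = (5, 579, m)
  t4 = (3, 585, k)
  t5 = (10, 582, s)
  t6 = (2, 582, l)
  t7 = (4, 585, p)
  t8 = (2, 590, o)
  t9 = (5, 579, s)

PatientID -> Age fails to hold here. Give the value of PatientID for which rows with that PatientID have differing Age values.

PatientID=5: rows 1, 3, 9 → Age = 579, 579, 579 ✓
PatientID=4: rows 2, 7 → Age = 585, 585 ✓
PatientID=3: row 4 → Age = 585 ✓
PatientID=10: row 5 → Age = 582 ✓
PatientID=2: rows 6, 8 → Age takes values {582, 590} — violation
The only PatientID value with inconsistent Age is PatientID=2.

2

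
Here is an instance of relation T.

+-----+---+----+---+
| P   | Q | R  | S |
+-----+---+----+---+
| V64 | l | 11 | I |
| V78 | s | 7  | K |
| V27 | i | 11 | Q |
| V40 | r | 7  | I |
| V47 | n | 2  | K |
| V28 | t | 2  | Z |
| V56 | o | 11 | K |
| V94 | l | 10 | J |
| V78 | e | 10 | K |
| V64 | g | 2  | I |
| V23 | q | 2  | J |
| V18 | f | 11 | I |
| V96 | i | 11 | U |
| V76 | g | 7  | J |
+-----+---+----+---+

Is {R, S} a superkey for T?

Two distinct rows share (R=11, S=I), so {R, S} does not determine every attribute — not a superkey.

No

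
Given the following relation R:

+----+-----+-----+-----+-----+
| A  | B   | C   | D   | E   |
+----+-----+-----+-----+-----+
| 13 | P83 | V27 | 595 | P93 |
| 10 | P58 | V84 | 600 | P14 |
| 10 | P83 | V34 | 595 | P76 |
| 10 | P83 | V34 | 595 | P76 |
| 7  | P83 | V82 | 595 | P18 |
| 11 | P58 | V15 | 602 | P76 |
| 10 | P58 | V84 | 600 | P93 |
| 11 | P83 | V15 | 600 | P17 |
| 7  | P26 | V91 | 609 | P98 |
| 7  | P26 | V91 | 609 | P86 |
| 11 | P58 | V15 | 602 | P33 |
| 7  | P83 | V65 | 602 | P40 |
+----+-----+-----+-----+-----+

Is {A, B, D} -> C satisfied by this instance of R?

Yes

(A=13, B=P83, D=595): 1 row → C = V27 ✓
(A=10, B=P58, D=600): 2 rows → C = V84, V84 ✓
(A=10, B=P83, D=595): 2 rows → C = V34, V34 ✓
(A=7, B=P83, D=595): 1 row → C = V82 ✓
(A=11, B=P58, D=602): 2 rows → C = V15, V15 ✓
(A=11, B=P83, D=600): 1 row → C = V15 ✓
(A=7, B=P26, D=609): 2 rows → C = V91, V91 ✓
(A=7, B=P83, D=602): 1 row → C = V65 ✓
Every {A, B, D} value is associated with a single C value, so {A, B, D} -> C holds.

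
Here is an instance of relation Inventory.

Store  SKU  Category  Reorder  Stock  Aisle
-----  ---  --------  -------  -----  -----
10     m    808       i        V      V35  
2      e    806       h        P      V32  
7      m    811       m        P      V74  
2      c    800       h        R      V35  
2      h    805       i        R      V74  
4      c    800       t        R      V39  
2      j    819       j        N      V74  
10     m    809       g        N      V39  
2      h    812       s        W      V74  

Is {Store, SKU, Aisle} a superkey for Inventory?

Two distinct rows share (Store=2, SKU=h, Aisle=V74), so {Store, SKU, Aisle} does not determine every attribute — not a superkey.

No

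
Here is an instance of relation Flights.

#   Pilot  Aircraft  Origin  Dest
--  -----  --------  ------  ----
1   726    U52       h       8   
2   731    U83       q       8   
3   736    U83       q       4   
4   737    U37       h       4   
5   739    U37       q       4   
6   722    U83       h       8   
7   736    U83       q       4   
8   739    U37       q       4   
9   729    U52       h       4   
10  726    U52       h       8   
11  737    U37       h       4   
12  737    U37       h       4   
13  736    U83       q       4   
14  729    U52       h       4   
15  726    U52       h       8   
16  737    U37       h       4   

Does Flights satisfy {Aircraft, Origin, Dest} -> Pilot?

(Aircraft=U52, Origin=h, Dest=8): rows 1, 10, 15 → Pilot = 726, 726, 726 ✓
(Aircraft=U83, Origin=q, Dest=8): row 2 → Pilot = 731 ✓
(Aircraft=U83, Origin=q, Dest=4): rows 3, 7, 13 → Pilot = 736, 736, 736 ✓
(Aircraft=U37, Origin=h, Dest=4): rows 4, 11, 12, 16 → Pilot = 737, 737, 737, 737 ✓
(Aircraft=U37, Origin=q, Dest=4): rows 5, 8 → Pilot = 739, 739 ✓
(Aircraft=U83, Origin=h, Dest=8): row 6 → Pilot = 722 ✓
(Aircraft=U52, Origin=h, Dest=4): rows 9, 14 → Pilot = 729, 729 ✓
Every {Aircraft, Origin, Dest} value is associated with a single Pilot value, so {Aircraft, Origin, Dest} -> Pilot holds.

Yes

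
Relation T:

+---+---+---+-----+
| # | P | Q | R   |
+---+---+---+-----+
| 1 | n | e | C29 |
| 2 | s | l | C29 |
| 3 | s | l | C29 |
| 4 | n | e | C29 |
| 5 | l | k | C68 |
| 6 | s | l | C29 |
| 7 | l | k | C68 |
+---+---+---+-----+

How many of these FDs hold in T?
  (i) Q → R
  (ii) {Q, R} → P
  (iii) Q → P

(i) Q → R: every LHS value maps to a single RHS value — holds.
(ii) {Q, R} → P: every LHS value maps to a single RHS value — holds.
(iii) Q → P: every LHS value maps to a single RHS value — holds.
3 of the 3 dependencies hold.

3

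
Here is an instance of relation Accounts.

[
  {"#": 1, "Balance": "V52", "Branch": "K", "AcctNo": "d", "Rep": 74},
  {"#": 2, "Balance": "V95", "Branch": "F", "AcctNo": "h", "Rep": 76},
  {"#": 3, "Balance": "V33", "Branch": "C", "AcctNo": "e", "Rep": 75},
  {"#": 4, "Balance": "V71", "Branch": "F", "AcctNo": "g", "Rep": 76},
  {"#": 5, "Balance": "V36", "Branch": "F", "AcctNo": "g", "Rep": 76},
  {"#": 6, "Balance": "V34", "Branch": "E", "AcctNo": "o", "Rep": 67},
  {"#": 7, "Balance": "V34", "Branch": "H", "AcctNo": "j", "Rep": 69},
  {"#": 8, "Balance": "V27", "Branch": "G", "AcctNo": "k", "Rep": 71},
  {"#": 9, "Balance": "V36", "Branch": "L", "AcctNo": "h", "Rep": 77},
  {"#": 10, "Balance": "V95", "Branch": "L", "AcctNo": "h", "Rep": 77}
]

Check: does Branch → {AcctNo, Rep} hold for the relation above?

No

Branch=K: row 1 → {AcctNo,Rep} = (d, 74) ✓
Branch=F: rows 2, 4, 5 → {AcctNo,Rep} takes values {(h, 76), (g, 76)} — violation
Branch=C: row 3 → {AcctNo,Rep} = (e, 75) ✓
Branch=E: row 6 → {AcctNo,Rep} = (o, 67) ✓
Branch=H: row 7 → {AcctNo,Rep} = (j, 69) ✓
Branch=G: row 8 → {AcctNo,Rep} = (k, 71) ✓
Branch=L: rows 9, 10 → {AcctNo,Rep} = (h, 77), (h, 77) ✓
Two rows agree on Branch but differ on {AcctNo, Rep}, so Branch → {AcctNo, Rep} does not hold.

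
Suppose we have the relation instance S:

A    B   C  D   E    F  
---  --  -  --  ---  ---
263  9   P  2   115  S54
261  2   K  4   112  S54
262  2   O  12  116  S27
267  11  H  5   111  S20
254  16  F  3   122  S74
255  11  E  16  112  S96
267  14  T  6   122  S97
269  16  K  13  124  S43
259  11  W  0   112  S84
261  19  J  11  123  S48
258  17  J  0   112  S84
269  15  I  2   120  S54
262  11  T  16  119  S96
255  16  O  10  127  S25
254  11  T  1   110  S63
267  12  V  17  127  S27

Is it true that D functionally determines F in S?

D=2: 2 rows → F = S54, S54 ✓
D=4: 1 row → F = S54 ✓
D=12: 1 row → F = S27 ✓
D=5: 1 row → F = S20 ✓
D=3: 1 row → F = S74 ✓
D=16: 2 rows → F = S96, S96 ✓
D=6: 1 row → F = S97 ✓
D=13: 1 row → F = S43 ✓
D=0: 2 rows → F = S84, S84 ✓
D=11: 1 row → F = S48 ✓
D=10: 1 row → F = S25 ✓
D=1: 1 row → F = S63 ✓
D=17: 1 row → F = S27 ✓
Every D value is associated with a single F value, so D -> F holds.

Yes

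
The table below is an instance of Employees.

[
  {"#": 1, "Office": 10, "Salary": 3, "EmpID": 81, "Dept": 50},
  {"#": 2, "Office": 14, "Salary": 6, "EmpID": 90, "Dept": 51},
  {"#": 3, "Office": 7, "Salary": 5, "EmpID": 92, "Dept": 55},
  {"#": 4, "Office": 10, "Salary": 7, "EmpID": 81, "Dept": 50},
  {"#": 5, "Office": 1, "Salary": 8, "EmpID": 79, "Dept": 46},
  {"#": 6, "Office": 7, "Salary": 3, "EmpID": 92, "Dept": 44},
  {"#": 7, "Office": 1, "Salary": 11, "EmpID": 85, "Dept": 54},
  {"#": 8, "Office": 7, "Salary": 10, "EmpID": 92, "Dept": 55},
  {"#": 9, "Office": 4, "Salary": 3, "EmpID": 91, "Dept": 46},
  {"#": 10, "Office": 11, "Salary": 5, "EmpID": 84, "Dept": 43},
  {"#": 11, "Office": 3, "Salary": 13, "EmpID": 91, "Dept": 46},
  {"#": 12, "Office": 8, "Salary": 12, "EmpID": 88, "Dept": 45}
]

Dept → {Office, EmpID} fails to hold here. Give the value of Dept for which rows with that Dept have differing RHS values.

Dept=50: rows 1, 4 → {Office,EmpID} = (10, 81), (10, 81) ✓
Dept=51: row 2 → {Office,EmpID} = (14, 90) ✓
Dept=55: rows 3, 8 → {Office,EmpID} = (7, 92), (7, 92) ✓
Dept=46: rows 5, 9, 11 → {Office,EmpID} takes values {(1, 79), (4, 91), (3, 91)} — violation
Dept=44: row 6 → {Office,EmpID} = (7, 92) ✓
Dept=54: row 7 → {Office,EmpID} = (1, 85) ✓
Dept=43: row 10 → {Office,EmpID} = (11, 84) ✓
Dept=45: row 12 → {Office,EmpID} = (8, 88) ✓
The only Dept value with inconsistent RHS is Dept=46.

46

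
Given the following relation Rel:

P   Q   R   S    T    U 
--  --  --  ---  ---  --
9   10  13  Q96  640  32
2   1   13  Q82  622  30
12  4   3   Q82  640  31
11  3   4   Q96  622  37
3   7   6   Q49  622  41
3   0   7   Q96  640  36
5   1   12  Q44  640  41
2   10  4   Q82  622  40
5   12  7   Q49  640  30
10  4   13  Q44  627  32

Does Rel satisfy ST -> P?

(S=Q96, T=640): 2 rows → P takes values {9, 3} — violation
(S=Q82, T=622): 2 rows → P = 2, 2 ✓
(S=Q82, T=640): 1 row → P = 12 ✓
(S=Q96, T=622): 1 row → P = 11 ✓
(S=Q49, T=622): 1 row → P = 3 ✓
(S=Q44, T=640): 1 row → P = 5 ✓
(S=Q49, T=640): 1 row → P = 5 ✓
(S=Q44, T=627): 1 row → P = 10 ✓
Two rows agree on ST but differ on P, so ST -> P does not hold.

No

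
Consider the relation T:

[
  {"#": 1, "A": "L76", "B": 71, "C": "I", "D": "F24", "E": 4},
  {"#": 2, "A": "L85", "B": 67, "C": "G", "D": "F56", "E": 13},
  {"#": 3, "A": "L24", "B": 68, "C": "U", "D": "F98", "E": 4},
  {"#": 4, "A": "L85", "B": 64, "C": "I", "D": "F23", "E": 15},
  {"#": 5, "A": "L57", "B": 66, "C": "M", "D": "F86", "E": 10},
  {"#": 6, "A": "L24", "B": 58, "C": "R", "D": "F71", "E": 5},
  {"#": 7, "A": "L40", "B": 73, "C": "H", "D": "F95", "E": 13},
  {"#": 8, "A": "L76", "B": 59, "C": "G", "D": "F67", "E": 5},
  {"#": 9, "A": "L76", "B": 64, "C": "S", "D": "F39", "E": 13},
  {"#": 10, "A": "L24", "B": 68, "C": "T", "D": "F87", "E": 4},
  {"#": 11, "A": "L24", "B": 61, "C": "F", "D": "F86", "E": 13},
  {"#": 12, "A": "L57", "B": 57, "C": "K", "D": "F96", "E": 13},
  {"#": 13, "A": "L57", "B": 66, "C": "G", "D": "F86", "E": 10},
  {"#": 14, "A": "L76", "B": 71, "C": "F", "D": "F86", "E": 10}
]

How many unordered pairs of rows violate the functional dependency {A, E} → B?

0

(A=L24, E=4): all 2 rows agree on B — 0 pairs.
(A=L57, E=10): all 2 rows agree on B — 0 pairs.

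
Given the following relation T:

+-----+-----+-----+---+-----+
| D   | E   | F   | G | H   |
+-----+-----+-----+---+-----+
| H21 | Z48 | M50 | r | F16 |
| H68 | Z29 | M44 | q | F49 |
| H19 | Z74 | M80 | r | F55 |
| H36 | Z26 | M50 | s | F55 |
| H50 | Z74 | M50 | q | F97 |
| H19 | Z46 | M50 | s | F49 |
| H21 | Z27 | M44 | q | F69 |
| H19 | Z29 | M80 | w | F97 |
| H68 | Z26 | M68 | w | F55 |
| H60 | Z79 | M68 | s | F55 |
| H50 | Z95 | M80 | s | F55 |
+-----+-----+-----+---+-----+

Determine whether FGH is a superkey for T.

Yes

All 11 rows have distinct FGH values, so FGH → (all attributes) holds and FGH is a superkey.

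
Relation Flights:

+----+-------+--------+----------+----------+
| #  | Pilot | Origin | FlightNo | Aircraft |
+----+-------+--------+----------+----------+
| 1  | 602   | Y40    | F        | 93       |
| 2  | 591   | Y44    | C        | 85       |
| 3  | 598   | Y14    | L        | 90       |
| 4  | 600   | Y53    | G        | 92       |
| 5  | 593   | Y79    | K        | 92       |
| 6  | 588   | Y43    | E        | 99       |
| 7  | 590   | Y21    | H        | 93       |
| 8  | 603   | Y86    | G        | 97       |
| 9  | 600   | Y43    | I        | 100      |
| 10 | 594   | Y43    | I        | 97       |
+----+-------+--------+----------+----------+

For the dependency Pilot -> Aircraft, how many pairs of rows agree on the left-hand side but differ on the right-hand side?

1

Pilot=600: violating pairs (4,9) — 1 pair.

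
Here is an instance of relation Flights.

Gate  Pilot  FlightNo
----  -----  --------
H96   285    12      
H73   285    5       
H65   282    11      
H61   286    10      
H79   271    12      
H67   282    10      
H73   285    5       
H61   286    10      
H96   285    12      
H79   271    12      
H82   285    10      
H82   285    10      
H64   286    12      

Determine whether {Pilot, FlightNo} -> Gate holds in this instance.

(Pilot=285, FlightNo=12): 2 rows → Gate = H96, H96 ✓
(Pilot=285, FlightNo=5): 2 rows → Gate = H73, H73 ✓
(Pilot=282, FlightNo=11): 1 row → Gate = H65 ✓
(Pilot=286, FlightNo=10): 2 rows → Gate = H61, H61 ✓
(Pilot=271, FlightNo=12): 2 rows → Gate = H79, H79 ✓
(Pilot=282, FlightNo=10): 1 row → Gate = H67 ✓
(Pilot=285, FlightNo=10): 2 rows → Gate = H82, H82 ✓
(Pilot=286, FlightNo=12): 1 row → Gate = H64 ✓
Every {Pilot, FlightNo} value is associated with a single Gate value, so {Pilot, FlightNo} -> Gate holds.

Yes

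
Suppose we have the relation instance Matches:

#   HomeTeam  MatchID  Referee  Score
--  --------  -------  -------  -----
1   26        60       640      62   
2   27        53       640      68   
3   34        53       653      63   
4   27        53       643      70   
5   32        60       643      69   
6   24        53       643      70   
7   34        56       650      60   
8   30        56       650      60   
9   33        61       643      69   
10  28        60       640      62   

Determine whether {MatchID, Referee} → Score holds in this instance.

(MatchID=60, Referee=640): rows 1, 10 → Score = 62, 62 ✓
(MatchID=53, Referee=640): row 2 → Score = 68 ✓
(MatchID=53, Referee=653): row 3 → Score = 63 ✓
(MatchID=53, Referee=643): rows 4, 6 → Score = 70, 70 ✓
(MatchID=60, Referee=643): row 5 → Score = 69 ✓
(MatchID=56, Referee=650): rows 7, 8 → Score = 60, 60 ✓
(MatchID=61, Referee=643): row 9 → Score = 69 ✓
Every {MatchID, Referee} value is associated with a single Score value, so {MatchID, Referee} → Score holds.

Yes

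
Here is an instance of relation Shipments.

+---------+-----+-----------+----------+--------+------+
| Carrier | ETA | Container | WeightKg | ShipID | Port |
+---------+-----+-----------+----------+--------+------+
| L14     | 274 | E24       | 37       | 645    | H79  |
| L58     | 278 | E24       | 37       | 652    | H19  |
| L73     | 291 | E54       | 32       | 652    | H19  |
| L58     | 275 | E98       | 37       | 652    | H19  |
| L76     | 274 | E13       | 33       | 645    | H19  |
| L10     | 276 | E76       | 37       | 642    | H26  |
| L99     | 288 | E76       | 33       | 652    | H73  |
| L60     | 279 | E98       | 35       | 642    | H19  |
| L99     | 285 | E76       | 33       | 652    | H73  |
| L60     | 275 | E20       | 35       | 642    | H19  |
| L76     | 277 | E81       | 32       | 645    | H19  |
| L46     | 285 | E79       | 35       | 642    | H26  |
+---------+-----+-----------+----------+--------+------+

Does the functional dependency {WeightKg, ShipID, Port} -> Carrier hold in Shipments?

Yes

(WeightKg=37, ShipID=645, Port=H79): 1 row → Carrier = L14 ✓
(WeightKg=37, ShipID=652, Port=H19): 2 rows → Carrier = L58, L58 ✓
(WeightKg=32, ShipID=652, Port=H19): 1 row → Carrier = L73 ✓
(WeightKg=33, ShipID=645, Port=H19): 1 row → Carrier = L76 ✓
(WeightKg=37, ShipID=642, Port=H26): 1 row → Carrier = L10 ✓
(WeightKg=33, ShipID=652, Port=H73): 2 rows → Carrier = L99, L99 ✓
(WeightKg=35, ShipID=642, Port=H19): 2 rows → Carrier = L60, L60 ✓
(WeightKg=32, ShipID=645, Port=H19): 1 row → Carrier = L76 ✓
(WeightKg=35, ShipID=642, Port=H26): 1 row → Carrier = L46 ✓
Every {WeightKg, ShipID, Port} value is associated with a single Carrier value, so {WeightKg, ShipID, Port} -> Carrier holds.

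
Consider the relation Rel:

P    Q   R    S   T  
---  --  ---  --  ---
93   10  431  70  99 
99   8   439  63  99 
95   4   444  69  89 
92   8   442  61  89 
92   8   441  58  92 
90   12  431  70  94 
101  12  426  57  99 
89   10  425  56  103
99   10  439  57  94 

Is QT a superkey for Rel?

Yes

All 9 rows have distinct QT values, so QT → (all attributes) holds and QT is a superkey.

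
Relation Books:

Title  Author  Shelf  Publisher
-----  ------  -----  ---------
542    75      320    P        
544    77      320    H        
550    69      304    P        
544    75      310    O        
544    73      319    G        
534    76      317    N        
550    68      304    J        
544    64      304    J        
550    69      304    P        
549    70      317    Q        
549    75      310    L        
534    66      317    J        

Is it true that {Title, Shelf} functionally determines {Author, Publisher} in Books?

No

(Title=542, Shelf=320): 1 row → {Author,Publisher} = (75, P) ✓
(Title=544, Shelf=320): 1 row → {Author,Publisher} = (77, H) ✓
(Title=550, Shelf=304): 3 rows → {Author,Publisher} takes values {(69, P), (68, J)} — violation
(Title=544, Shelf=310): 1 row → {Author,Publisher} = (75, O) ✓
(Title=544, Shelf=319): 1 row → {Author,Publisher} = (73, G) ✓
(Title=534, Shelf=317): 2 rows → {Author,Publisher} takes values {(76, N), (66, J)} — violation
(Title=544, Shelf=304): 1 row → {Author,Publisher} = (64, J) ✓
(Title=549, Shelf=317): 1 row → {Author,Publisher} = (70, Q) ✓
(Title=549, Shelf=310): 1 row → {Author,Publisher} = (75, L) ✓
Two rows agree on {Title, Shelf} but differ on {Author, Publisher}, so {Title, Shelf} → {Author, Publisher} does not hold.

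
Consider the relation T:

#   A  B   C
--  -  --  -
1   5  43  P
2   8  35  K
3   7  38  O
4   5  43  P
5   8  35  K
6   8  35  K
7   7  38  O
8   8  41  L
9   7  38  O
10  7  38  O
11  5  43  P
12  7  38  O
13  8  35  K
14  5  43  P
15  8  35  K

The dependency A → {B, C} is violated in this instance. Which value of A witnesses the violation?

8

A=5: rows 1, 4, 11, 14 → {B,C} = (43, P), (43, P), (43, P), (43, P) ✓
A=8: rows 2, 5, 6, 8, 13, 15 → {B,C} takes values {(35, K), (41, L)} — violation
A=7: rows 3, 7, 9, 10, 12 → {B,C} = (38, O), (38, O), (38, O), (38, O), (38, O) ✓
The only A value with inconsistent RHS is A=8.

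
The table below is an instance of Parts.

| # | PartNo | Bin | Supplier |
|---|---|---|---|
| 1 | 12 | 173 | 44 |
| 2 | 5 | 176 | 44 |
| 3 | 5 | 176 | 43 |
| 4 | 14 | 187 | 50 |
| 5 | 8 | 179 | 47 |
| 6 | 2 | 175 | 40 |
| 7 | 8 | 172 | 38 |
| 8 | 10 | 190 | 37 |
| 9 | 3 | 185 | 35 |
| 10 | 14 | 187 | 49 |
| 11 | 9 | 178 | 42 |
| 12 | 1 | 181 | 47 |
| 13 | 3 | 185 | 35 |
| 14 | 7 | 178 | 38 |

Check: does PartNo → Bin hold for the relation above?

PartNo=12: row 1 → Bin = 173 ✓
PartNo=5: rows 2, 3 → Bin = 176, 176 ✓
PartNo=14: rows 4, 10 → Bin = 187, 187 ✓
PartNo=8: rows 5, 7 → Bin takes values {179, 172} — violation
PartNo=2: row 6 → Bin = 175 ✓
PartNo=10: row 8 → Bin = 190 ✓
PartNo=3: rows 9, 13 → Bin = 185, 185 ✓
PartNo=9: row 11 → Bin = 178 ✓
PartNo=1: row 12 → Bin = 181 ✓
PartNo=7: row 14 → Bin = 178 ✓
Two rows agree on PartNo but differ on Bin, so PartNo → Bin does not hold.

No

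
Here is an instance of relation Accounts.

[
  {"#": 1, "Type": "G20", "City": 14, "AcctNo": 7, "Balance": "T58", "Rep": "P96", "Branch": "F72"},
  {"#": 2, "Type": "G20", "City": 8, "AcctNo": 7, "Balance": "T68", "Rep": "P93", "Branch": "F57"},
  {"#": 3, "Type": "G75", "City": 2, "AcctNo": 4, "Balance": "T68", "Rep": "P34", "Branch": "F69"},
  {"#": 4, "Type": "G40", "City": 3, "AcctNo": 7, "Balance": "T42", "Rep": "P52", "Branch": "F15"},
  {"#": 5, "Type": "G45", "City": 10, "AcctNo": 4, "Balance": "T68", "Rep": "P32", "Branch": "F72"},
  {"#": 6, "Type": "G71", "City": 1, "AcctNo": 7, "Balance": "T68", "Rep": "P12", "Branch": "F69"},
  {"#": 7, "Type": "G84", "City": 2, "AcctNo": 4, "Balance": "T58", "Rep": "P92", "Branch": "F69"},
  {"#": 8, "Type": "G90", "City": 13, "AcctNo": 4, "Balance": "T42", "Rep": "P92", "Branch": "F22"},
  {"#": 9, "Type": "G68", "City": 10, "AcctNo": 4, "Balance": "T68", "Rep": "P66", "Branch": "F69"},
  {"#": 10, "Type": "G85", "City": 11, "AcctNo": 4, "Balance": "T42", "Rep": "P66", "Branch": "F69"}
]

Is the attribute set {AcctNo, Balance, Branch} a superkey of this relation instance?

Rows 3 and 9 have the same {AcctNo, Balance, Branch} value (AcctNo=4, Balance=T68, Branch=F69) but are distinct tuples, so {AcctNo, Balance, Branch} does not determine every attribute — not a superkey.

No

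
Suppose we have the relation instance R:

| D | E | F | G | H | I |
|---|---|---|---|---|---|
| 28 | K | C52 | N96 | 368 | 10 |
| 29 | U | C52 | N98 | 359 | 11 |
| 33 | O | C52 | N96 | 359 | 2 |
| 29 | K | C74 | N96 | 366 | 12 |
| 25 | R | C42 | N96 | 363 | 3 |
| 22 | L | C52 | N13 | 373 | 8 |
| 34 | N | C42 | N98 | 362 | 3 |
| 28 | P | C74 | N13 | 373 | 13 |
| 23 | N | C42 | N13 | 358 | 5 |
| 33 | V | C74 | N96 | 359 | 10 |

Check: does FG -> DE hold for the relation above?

No

(F=C52, G=N96): 2 rows → {D,E} takes values {(28, K), (33, O)} — violation
(F=C52, G=N98): 1 row → {D,E} = (29, U) ✓
(F=C74, G=N96): 2 rows → {D,E} takes values {(29, K), (33, V)} — violation
(F=C42, G=N96): 1 row → {D,E} = (25, R) ✓
(F=C52, G=N13): 1 row → {D,E} = (22, L) ✓
(F=C42, G=N98): 1 row → {D,E} = (34, N) ✓
(F=C74, G=N13): 1 row → {D,E} = (28, P) ✓
(F=C42, G=N13): 1 row → {D,E} = (23, N) ✓
Two rows agree on FG but differ on DE, so FG -> DE does not hold.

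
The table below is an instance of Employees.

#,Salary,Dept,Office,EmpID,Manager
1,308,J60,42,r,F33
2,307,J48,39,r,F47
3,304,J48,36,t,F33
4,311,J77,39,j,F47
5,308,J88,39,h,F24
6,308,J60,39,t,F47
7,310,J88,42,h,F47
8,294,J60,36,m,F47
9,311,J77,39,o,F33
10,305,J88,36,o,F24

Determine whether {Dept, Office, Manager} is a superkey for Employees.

Yes

All 10 rows have distinct {Dept, Office, Manager} values, so {Dept, Office, Manager} → (all attributes) holds and {Dept, Office, Manager} is a superkey.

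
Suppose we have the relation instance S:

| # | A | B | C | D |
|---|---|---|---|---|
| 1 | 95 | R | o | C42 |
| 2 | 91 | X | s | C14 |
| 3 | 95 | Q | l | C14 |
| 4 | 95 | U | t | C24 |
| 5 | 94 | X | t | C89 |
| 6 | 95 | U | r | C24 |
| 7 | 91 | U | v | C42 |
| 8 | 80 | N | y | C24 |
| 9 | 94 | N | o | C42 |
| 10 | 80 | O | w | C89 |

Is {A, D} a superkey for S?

No

Rows 4 and 6 have the same {A, D} value (A=95, D=C24) but are distinct tuples, so {A, D} does not determine every attribute — not a superkey.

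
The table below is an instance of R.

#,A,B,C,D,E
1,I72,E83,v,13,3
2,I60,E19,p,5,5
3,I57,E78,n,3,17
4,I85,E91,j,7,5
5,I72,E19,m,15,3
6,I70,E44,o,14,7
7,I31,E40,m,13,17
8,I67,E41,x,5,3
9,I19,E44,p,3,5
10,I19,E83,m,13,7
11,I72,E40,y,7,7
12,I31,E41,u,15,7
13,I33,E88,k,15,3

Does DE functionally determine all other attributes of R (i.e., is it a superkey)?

Rows 5 and 13 have the same DE value (D=15, E=3) but are distinct tuples, so DE does not determine every attribute — not a superkey.

No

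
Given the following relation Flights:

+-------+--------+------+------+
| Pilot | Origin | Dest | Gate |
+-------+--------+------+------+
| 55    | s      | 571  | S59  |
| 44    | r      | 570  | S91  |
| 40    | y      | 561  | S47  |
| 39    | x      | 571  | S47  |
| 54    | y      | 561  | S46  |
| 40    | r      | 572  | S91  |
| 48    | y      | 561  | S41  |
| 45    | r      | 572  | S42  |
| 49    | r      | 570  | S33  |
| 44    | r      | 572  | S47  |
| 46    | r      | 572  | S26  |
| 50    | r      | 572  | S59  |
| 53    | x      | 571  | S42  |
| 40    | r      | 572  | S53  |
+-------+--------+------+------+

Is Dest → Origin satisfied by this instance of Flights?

Dest=571: 3 rows → Origin takes values {s, x} — violation
Dest=570: 2 rows → Origin = r, r ✓
Dest=561: 3 rows → Origin = y, y, y ✓
Dest=572: 6 rows → Origin = r, r, r, r, r, r ✓
Two rows agree on Dest but differ on Origin, so Dest → Origin does not hold.

No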